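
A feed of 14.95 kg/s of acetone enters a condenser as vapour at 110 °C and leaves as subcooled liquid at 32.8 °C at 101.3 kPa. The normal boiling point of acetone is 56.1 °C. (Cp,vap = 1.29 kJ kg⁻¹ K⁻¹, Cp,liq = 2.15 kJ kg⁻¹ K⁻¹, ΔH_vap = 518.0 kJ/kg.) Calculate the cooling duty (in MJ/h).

Q_c = 34300 MJ/h

vapour 110→56.1 °C: -69.531 kJ/kg
condensation at 56.1 °C: -518 kJ/kg
liquid 56.1→32.8 °C: -50.095 kJ/kg
Δh = -69.531 + -518 + -50.095 = -637.63 kJ/kg
Q = ṁ·Δh = 14.95 kg/s × -637.63 kJ/kg = -9532.5 kJ/s
|Q| = 9532.5 kW = 34317 MJ/h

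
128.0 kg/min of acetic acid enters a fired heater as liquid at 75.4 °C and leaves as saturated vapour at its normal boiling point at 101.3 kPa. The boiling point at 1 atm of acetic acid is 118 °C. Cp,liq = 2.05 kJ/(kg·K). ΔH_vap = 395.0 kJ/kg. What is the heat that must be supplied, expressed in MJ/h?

liquid 75.4→118 °C: 87.33 kJ/kg
vaporisation at 118 °C: 395 kJ/kg
Δh = 87.33 + 395 = 482.33 kJ/kg
Q = ṁ·Δh = 128.0 kg/min × 482.33 kJ/kg = 61738 kJ/min
|Q| = 1029 kW = 3704.3 MJ/h

Q = 3700 MJ/h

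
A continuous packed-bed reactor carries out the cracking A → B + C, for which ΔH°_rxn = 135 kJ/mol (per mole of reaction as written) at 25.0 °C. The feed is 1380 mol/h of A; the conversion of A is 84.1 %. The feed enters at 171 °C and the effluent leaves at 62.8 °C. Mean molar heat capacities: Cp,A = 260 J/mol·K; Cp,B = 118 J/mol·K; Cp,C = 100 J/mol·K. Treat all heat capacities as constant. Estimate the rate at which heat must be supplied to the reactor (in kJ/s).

Extent of reaction ξ = 0.841 × 1380 = 1160.6 mol/h
Reaction term: ξ·ΔH°_rxn = 1160.6 × 135 = 156680 kJ/h
Sensible, feed 171→25 °C: -52385 kJ/h
Outlet flows (mol/h): A 219.42, B 1160.6, C 1160.6
Sensible, products 25→62.8 °C: 11720 kJ/h
Q = ΔH = 116010 kJ/h = 32.226 kW
Heat supplied = 32.226 kJ/s

Q_in = 32.2 kJ/s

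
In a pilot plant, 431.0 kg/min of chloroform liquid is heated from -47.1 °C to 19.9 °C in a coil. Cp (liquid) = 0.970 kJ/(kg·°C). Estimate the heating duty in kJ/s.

Q = 467 kJ/s

Q = ṁ·Cp·ΔT = 431.0 × 0.970 × (19.9 − -47.1) = 28011 kJ/min
Converting: 28011 / 60 s = 466.84 kW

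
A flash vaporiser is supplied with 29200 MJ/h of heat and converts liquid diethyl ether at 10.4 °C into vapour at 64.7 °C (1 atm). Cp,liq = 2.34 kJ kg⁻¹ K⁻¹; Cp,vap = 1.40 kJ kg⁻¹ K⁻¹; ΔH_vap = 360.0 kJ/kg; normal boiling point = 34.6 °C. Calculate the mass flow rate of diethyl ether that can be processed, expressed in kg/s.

Δh = 2.34×(34.6−10.4) + 360.0 + 1.40×(64.7−34.6) = 458.77 kJ/kg
Q = 29200 MJ/h = 8111.1 kJ/s = 8111.1 kJ/s
ṁ = Q/Δh = 8111.1 / 458.77 = 17.68 kg/s

ṁ = 17.7 kg/s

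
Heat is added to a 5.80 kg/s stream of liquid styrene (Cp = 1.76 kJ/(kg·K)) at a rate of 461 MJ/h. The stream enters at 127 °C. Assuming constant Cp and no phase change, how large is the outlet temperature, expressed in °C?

T_out = 140 °C

Q = 461 MJ/h = 128.06 kJ/s
ΔT = Q/(ṁ·Cp) = 128.06/(5.80×1.76) = 12.545 K
T_out = 127 + 12.545 = 139.54 °C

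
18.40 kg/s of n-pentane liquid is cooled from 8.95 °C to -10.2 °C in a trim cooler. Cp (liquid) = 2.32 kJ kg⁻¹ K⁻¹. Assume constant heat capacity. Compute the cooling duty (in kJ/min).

Q_c = 49000 kJ/min

Q = ṁ·Cp·ΔT = 18.40 × 2.32 × (-10.2 − 8.95) = -817.48 kJ/s
Cooling duty = 49049 kJ/min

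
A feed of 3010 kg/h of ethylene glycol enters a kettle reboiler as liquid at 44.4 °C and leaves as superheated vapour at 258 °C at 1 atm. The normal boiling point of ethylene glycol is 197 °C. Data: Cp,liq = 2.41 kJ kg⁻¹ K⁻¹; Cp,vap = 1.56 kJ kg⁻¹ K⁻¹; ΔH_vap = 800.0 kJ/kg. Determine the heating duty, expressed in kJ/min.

Q = 63400 kJ/min

liquid 44.4→197 °C: 367.77 kJ/kg
vaporisation at 197 °C: 800 kJ/kg
vapour 197→258 °C: 95.16 kJ/kg
Δh = 367.77 + 800 + 95.16 = 1262.9 kJ/kg
Q = ṁ·Δh = 3010 kg/h × 1262.9 kJ/kg = 3.8014e+06 kJ/h
|Q| = 1055.9 kW = 63357 kJ/min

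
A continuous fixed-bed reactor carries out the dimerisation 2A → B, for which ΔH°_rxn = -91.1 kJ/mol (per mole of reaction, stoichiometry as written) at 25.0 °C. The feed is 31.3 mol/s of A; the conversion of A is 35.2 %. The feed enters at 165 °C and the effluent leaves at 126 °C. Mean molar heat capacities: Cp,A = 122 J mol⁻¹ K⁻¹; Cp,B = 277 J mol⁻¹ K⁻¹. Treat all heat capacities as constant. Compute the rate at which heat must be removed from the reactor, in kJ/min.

Q_out = 37900 kJ/min

Extent of reaction ξ = 0.352 × 31.3 / 2 = 5.5088 mol/s
Reaction term: ξ·ΔH°_rxn = 5.5088 × -91.1 = -501.85 kJ/s
Sensible, feed 165→25 °C: -534.6 kJ/s
Outlet flows (mol/s): A 20.282, B 5.5088
Sensible, products 25→126 °C: 404.04 kJ/s
Q = ΔH = -632.42 kJ/s = -632.42 kW
Heat removed = 37945 kJ/min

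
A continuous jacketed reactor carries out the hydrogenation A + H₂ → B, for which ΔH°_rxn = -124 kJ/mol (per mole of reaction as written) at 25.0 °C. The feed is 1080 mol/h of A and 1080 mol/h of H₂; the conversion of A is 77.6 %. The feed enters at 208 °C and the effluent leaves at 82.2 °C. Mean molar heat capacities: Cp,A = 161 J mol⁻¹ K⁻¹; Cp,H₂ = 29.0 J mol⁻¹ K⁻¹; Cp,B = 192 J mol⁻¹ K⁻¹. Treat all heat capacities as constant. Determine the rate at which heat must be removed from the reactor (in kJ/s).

Q_out = 36.0 kJ/s

Extent of reaction ξ = 0.776 × 1080 = 838.08 mol/h
Reaction term: ξ·ΔH°_rxn = 838.08 × -124 = -103920 kJ/h
Sensible, feed 208→25 °C: -37552 kJ/h
Outlet flows (mol/h): A 241.92, H₂ 241.92, B 838.08
Sensible, products 25→82.2 °C: 11833 kJ/h
Q = ΔH = -129640 kJ/h = -36.011 kW
Heat removed = 36.011 kJ/s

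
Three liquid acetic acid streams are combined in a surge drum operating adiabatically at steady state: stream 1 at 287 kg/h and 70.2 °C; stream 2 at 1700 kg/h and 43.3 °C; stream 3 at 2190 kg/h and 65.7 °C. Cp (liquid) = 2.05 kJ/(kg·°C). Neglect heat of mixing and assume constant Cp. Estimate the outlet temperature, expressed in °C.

T_out = 56.9 °C

No heat crosses the boundary, so H_out = H_in.
T_out = Σ ṁᵢCp,ᵢTᵢ / Σ ṁᵢCp,ᵢ
      = 487160 / 8562.8 = 56.893 °C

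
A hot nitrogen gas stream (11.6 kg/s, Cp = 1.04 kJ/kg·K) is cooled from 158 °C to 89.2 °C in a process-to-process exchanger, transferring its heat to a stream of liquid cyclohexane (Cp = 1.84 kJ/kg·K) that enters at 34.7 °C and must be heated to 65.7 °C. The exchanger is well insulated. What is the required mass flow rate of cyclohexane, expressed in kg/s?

Heat released by hot stream: Q = 11.6 × 1.04 × (158 − 89.2) = 830 kJ/s
Energy balance on cold side (adiabatic exchanger): Q = ṁ_c·Cp_c·(T_c,out − T_c,in)
ṁ_c = 830 / [1.84 × (65.7 − 34.7)] = 14.551 kg/s

ṁ_c = 14.6 kg/s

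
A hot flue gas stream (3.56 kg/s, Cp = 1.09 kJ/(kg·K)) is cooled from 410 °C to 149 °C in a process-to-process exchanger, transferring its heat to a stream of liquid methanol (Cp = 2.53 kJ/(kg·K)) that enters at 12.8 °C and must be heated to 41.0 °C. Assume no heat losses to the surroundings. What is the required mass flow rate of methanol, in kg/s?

ṁ_c = 14.2 kg/s

Heat released by hot stream: Q = 3.56 × 1.09 × (410 − 149) = 1012.8 kJ/s
Energy balance on cold side (adiabatic exchanger): Q = ṁ_c·Cp_c·(T_c,out − T_c,in)
ṁ_c = 1012.8 / [2.53 × (41.0 − 12.8)] = 14.195 kg/s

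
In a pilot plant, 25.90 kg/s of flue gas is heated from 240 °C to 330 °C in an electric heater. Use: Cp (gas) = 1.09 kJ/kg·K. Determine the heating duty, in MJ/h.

Q = ṁ·Cp·ΔT = 25.90 × 1.09 × (330 − 240) = 2540.8 kJ/s
Heating duty = 9146.8 MJ/h

Q = 9150 MJ/h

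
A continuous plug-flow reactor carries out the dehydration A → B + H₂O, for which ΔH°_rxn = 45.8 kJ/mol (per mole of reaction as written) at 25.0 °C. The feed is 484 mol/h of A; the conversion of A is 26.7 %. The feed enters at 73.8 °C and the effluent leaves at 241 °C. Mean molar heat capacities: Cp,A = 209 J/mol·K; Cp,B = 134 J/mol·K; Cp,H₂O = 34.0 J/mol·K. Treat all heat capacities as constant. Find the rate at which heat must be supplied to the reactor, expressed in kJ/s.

Q_in = 6.02 kJ/s

Extent of reaction ξ = 0.267 × 484 = 129.23 mol/h
Reaction term: ξ·ΔH°_rxn = 129.23 × 45.8 = 5918.6 kJ/h
Sensible, feed 73.8→25 °C: -4936.4 kJ/h
Outlet flows (mol/h): A 354.77, B 129.23, H₂O 129.23
Sensible, products 25→241 °C: 20705 kJ/h
Q = ΔH = 21687 kJ/h = 6.0243 kW
Heat supplied = 6.0243 kJ/s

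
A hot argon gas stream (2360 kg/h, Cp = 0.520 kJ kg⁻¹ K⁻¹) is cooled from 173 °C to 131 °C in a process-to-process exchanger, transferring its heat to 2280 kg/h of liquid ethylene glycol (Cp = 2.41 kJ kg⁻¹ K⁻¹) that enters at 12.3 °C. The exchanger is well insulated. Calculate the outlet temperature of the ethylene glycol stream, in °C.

Heat released by hot stream: Q = 2360 × 0.520 × (173 − 131) = 51542 kJ/h
Energy balance on cold side (adiabatic exchanger): Q = ṁ_c·Cp_c·(T_c,out − T_c,in)
T_c,out = 12.3 + 51542/(2280 × 2.41) = 21.68 °C

T_c,out = 21.7 °C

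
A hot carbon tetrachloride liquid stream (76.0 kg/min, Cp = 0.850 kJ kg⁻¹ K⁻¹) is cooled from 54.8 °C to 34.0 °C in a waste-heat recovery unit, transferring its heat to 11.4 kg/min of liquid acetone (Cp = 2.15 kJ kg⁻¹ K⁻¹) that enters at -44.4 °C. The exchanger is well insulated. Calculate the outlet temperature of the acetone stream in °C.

Heat released by hot stream: Q = 76.0 × 0.850 × (54.8 − 34.0) = 1343.7 kJ/min
Energy balance on cold side (adiabatic exchanger): Q = ṁ_c·Cp_c·(T_c,out − T_c,in)
T_c,out = -44.4 + 1343.7/(11.4 × 2.15) = 10.422 °C

T_c,out = 10.4 °C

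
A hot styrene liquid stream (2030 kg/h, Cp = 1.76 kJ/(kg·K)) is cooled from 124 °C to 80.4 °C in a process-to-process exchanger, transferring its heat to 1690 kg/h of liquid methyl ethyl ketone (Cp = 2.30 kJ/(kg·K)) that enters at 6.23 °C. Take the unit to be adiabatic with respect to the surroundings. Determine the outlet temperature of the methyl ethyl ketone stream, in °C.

Heat released by hot stream: Q = 2030 × 1.76 × (124 − 80.4) = 155770 kJ/h
Energy balance on cold side (adiabatic exchanger): Q = ṁ_c·Cp_c·(T_c,out − T_c,in)
T_c,out = 6.23 + 155770/(1690 × 2.30) = 46.306 °C

T_c,out = 46.3 °C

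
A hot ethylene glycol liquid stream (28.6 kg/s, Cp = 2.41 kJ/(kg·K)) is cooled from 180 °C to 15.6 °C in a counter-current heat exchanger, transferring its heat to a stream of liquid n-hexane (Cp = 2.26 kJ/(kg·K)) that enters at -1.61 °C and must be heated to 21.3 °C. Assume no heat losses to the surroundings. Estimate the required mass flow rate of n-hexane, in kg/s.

Heat released by hot stream: Q = 28.6 × 2.41 × (180 − 15.6) = 11331 kJ/s
Energy balance on cold side (adiabatic exchanger): Q = ṁ_c·Cp_c·(T_c,out − T_c,in)
ṁ_c = 11331 / [2.26 × (21.3 − -1.61)] = 218.85 kg/s

ṁ_c = 219 kg/s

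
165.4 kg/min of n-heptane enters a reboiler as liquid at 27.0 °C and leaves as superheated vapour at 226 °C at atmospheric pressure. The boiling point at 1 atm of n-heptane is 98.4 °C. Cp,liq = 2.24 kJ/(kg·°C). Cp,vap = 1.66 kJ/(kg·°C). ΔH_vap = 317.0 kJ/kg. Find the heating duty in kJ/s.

liquid 27.0→98.4 °C: 159.94 kJ/kg
vaporisation at 98.4 °C: 317 kJ/kg
vapour 98.4→226 °C: 211.82 kJ/kg
Δh = 159.94 + 317 + 211.82 = 688.75 kJ/kg
Q = ṁ·Δh = 165.4 kg/min × 688.75 kJ/kg = 113920 kJ/min
|Q| = 1898.7 kW

Q = 1900 kJ/s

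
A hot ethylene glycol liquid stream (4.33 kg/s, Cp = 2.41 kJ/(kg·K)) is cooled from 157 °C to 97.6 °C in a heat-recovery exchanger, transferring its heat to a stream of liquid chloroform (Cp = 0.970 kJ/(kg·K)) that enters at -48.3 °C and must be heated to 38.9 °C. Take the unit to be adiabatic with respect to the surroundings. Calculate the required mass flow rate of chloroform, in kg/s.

ṁ_c = 7.33 kg/s

Heat released by hot stream: Q = 4.33 × 2.41 × (157 − 97.6) = 619.86 kJ/s
Energy balance on cold side (adiabatic exchanger): Q = ṁ_c·Cp_c·(T_c,out − T_c,in)
ṁ_c = 619.86 / [0.970 × (38.9 − -48.3)] = 7.3283 kg/s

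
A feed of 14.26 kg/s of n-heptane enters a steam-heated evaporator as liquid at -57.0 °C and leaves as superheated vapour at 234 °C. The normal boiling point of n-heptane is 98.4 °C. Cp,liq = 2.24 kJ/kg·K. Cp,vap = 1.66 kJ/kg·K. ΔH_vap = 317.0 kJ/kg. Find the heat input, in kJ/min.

liquid -57.0→98.4 °C: 348.1 kJ/kg
vaporisation at 98.4 °C: 317 kJ/kg
vapour 98.4→234 °C: 225.1 kJ/kg
Δh = 348.1 + 317 + 225.1 = 890.19 kJ/kg
Q = ṁ·Δh = 14.26 kg/s × 890.19 kJ/kg = 12694 kJ/s
|Q| = 12694 kW = 761650 kJ/min

Q = 762000 kJ/min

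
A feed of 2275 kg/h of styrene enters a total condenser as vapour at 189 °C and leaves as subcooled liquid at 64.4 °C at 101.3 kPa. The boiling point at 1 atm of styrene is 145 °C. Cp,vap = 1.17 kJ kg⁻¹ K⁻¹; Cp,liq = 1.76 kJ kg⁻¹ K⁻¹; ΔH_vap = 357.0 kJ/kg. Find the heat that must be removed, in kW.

vapour 189→145 °C: -51.48 kJ/kg
condensation at 145 °C: -357 kJ/kg
liquid 145→64.4 °C: -141.86 kJ/kg
Δh = -51.48 + -357 + -141.86 = -550.34 kJ/kg
Q = ṁ·Δh = 2275 kg/h × -550.34 kJ/kg = -1.252e+06 kJ/h
|Q| = 347.78 kW

Q_c = 348 kW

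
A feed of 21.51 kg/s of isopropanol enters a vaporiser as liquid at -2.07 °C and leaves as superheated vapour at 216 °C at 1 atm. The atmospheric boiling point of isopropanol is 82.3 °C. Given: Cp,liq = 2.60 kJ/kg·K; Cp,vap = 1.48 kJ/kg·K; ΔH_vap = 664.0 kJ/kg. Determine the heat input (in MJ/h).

liquid -2.07→82.3 °C: 219.36 kJ/kg
vaporisation at 82.3 °C: 664 kJ/kg
vapour 82.3→216 °C: 197.88 kJ/kg
Δh = 219.36 + 664 + 197.88 = 1081.2 kJ/kg
Q = ṁ·Δh = 21.51 kg/s × 1081.2 kJ/kg = 23257 kJ/s
|Q| = 23257 kW = 83727 MJ/h

Q = 83700 MJ/h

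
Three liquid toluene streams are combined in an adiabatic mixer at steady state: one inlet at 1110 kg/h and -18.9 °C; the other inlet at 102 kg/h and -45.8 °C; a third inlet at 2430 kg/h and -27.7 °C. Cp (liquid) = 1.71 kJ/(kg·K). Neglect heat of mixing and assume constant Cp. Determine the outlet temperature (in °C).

T_out = -25.5 °C

No heat crosses the boundary, so H_out = H_in.
Σ ṁᵢCp,ᵢTᵢ = 1110×1.71×-18.9 + 102×1.71×-45.8 + 2430×1.71×-27.7 = -158960
Σ ṁᵢCp,ᵢ = 1110×1.71 + 102×1.71 + 2430×1.71 = 6227.8
T_out = -158960 / 6227.8 = -25.525 °C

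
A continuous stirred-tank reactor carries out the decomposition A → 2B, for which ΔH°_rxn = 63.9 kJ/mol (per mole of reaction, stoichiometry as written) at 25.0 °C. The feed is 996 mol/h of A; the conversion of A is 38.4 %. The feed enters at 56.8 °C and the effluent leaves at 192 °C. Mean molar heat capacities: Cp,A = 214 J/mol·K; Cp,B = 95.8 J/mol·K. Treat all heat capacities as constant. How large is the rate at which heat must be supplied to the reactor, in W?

Extent of reaction ξ = 0.384 × 996 = 382.46 mol/h
Reaction term: ξ·ΔH°_rxn = 382.46 × 63.9 = 24439 kJ/h
Sensible, feed 56.8→25 °C: -6778 kJ/h
Outlet flows (mol/h): A 613.54, B 764.93
Sensible, products 25→192 °C: 34164 kJ/h
Q = ΔH = 51826 kJ/h = 14.396 kW
Heat supplied = 14396 W

Q_in = 14400 W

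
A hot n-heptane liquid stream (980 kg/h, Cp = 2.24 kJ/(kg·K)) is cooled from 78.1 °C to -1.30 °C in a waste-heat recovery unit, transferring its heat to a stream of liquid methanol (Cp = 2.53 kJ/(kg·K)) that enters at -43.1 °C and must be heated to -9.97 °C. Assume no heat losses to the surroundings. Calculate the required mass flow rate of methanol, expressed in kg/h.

Heat released by hot stream: Q = 980 × 2.24 × (78.1 − -1.30) = 174300 kJ/h
Energy balance on cold side (adiabatic exchanger): Q = ṁ_c·Cp_c·(T_c,out − T_c,in)
ṁ_c = 174300 / [2.53 × (-9.97 − -43.1)] = 2079.5 kg/h

ṁ_c = 2080 kg/h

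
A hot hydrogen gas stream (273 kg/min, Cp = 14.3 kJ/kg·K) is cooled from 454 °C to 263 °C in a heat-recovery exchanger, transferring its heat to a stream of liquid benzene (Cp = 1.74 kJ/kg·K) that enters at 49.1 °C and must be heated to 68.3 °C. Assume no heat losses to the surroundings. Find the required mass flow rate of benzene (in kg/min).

Heat released by hot stream: Q = 273 × 14.3 × (454 − 263) = 745640 kJ/min
Energy balance on cold side (adiabatic exchanger): Q = ṁ_c·Cp_c·(T_c,out − T_c,in)
ṁ_c = 745640 / [1.74 × (68.3 − 49.1)] = 22319 kg/min

ṁ_c = 22300 kg/min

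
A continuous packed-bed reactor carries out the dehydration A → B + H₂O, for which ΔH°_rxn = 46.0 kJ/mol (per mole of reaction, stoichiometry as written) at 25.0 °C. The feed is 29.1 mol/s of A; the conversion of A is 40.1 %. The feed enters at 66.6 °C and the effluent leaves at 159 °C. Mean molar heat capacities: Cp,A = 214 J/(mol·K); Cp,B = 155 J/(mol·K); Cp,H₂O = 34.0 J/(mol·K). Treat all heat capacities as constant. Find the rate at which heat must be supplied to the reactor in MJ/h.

Extent of reaction ξ = 0.401 × 29.1 = 11.669 mol/s
Reaction term: ξ·ΔH°_rxn = 11.669 × 46.0 = 536.78 kJ/s
Sensible, feed 66.6→25 °C: -259.06 kJ/s
Outlet flows (mol/s): A 17.431, B 11.669, H₂O 11.669
Sensible, products 25→159 °C: 795.38 kJ/s
Q = ΔH = 1073.1 kJ/s = 1073.1 kW
Heat supplied = 3863.2 MJ/h

Q_in = 3860 MJ/h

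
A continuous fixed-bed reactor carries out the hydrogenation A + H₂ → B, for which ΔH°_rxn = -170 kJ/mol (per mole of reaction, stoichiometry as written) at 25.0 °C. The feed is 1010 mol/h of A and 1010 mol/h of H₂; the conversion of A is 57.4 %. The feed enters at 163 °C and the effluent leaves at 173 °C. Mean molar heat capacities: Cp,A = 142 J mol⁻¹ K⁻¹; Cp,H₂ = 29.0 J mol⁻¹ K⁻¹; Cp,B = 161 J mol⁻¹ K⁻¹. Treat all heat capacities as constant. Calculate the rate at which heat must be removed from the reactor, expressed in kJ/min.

Extent of reaction ξ = 0.574 × 1010 = 579.74 mol/h
Reaction term: ξ·ΔH°_rxn = 579.74 × -170 = -98556 kJ/h
Sensible, feed 163→25 °C: -23834 kJ/h
Outlet flows (mol/h): A 430.26, H₂ 430.26, B 579.74
Sensible, products 25→173 °C: 24703 kJ/h
Q = ΔH = -97687 kJ/h = -27.135 kW
Heat removed = 1628.1 kJ/min

Q_out = 1630 kJ/min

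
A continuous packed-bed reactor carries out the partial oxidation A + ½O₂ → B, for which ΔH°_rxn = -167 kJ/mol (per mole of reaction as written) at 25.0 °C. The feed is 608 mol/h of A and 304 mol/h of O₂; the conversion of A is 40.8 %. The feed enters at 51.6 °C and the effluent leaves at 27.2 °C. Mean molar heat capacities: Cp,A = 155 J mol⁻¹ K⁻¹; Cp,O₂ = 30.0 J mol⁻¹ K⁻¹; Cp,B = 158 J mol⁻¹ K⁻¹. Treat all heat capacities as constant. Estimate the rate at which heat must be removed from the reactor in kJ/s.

Q_out = 12.2 kJ/s

Extent of reaction ξ = 0.408 × 608 = 248.06 mol/h
Reaction term: ξ·ΔH°_rxn = 248.06 × -167 = -41427 kJ/h
Sensible, feed 51.6→25 °C: -2749.4 kJ/h
Outlet flows (mol/h): A 359.94, O₂ 179.97, B 248.06
Sensible, products 25→27.2 °C: 220.84 kJ/h
Q = ΔH = -43955 kJ/h = -12.21 kW
Heat removed = 12.21 kJ/s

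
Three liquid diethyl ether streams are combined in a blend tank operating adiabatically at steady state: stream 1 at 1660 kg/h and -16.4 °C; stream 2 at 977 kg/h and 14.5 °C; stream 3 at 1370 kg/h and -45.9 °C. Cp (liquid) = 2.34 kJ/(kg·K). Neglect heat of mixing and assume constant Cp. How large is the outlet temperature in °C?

Energy balance with Q = 0: Σ ṁᵢCp,ᵢ(T_out − Tᵢ) = 0
Σ ṁᵢCp,ᵢTᵢ = 1660×2.34×-16.4 + 977×2.34×14.5 + 1370×2.34×-45.9 = -177700
Σ ṁᵢCp,ᵢ = 1660×2.34 + 977×2.34 + 1370×2.34 = 9376.4
T_out = -177700 / 9376.4 = -18.952 °C

T_out = -19.0 °C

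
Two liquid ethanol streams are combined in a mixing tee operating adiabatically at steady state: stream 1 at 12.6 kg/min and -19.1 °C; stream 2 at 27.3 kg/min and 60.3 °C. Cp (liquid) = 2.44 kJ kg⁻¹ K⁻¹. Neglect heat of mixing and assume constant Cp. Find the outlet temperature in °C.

T_out = 35.2 °C

No heat crosses the boundary, so H_out = H_in.
T_out = Σ ṁᵢCp,ᵢTᵢ / Σ ṁᵢCp,ᵢ
      = 3429.5 / 97.356 = 35.226 °C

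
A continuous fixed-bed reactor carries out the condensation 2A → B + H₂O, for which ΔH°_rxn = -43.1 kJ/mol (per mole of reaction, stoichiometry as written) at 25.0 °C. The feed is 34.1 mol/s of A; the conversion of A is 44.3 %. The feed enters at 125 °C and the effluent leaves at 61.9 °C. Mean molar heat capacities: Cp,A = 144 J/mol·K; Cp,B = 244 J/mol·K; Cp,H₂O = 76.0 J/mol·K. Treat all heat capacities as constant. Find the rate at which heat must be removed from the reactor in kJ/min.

Q_out = 37600 kJ/min

Extent of reaction ξ = 0.443 × 34.1 / 2 = 7.5532 mol/s
Reaction term: ξ·ΔH°_rxn = 7.5532 × -43.1 = -325.54 kJ/s
Sensible, feed 125→25 °C: -491.04 kJ/s
Outlet flows (mol/s): A 18.994, B 7.5532, H₂O 7.5532
Sensible, products 25→61.9 °C: 190.11 kJ/s
Q = ΔH = -626.47 kJ/s = -626.47 kW
Heat removed = 37588 kJ/min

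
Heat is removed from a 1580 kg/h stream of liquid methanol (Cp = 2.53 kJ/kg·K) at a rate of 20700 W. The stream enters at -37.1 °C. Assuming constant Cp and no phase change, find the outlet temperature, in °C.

T_out = -55.7 °C

Q = 20700 W = 74520 kJ/h
ΔT = Q/(ṁ·Cp) = 74520/(1580×2.53) = 18.642 K
T_out = -37.1 − 18.642 = -55.742 °C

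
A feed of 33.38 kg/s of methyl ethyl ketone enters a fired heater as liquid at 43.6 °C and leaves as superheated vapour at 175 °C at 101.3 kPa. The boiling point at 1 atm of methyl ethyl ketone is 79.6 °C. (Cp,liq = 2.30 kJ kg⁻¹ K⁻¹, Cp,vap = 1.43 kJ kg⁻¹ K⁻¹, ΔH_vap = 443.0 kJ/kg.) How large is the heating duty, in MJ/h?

liquid 43.6→79.6 °C: 82.8 kJ/kg
vaporisation at 79.6 °C: 443 kJ/kg
vapour 79.6→175 °C: 136.42 kJ/kg
Δh = 82.8 + 443 + 136.42 = 662.22 kJ/kg
Q = ṁ·Δh = 33.38 kg/s × 662.22 kJ/kg = 22105 kJ/s
|Q| = 22105 kW = 79578 MJ/h

Q = 79600 MJ/h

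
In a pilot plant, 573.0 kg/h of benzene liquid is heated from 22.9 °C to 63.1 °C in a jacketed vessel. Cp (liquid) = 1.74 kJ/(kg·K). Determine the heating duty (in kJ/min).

Q = 668 kJ/min

Q = ṁ·Cp·ΔT = 573.0 × 1.74 × (63.1 − 22.9) = 40080 kJ/h
Converting: 40080 / 3600 s = 11.133 kW
Heating duty = 668 kJ/min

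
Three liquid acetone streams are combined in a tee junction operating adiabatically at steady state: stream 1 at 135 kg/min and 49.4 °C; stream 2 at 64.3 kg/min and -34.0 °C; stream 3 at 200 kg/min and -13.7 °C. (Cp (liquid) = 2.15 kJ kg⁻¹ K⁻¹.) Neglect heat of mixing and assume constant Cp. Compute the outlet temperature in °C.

T_out = 4.36 °C

Energy balance with Q = 0: Σ ṁᵢCp,ᵢ(T_out − Tᵢ) = 0
Σ ṁᵢCp,ᵢTᵢ = 135×2.15×49.4 + 64.3×2.15×-34.0 + 200×2.15×-13.7 = 3747
Σ ṁᵢCp,ᵢ = 135×2.15 + 64.3×2.15 + 200×2.15 = 858.5
T_out = 3747 / 858.5 = 4.3646 °C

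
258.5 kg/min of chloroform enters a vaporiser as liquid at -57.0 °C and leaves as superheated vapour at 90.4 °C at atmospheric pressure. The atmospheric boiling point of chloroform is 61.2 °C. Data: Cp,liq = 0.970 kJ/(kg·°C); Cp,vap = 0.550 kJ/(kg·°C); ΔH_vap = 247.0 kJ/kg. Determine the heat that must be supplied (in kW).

liquid -57.0→61.2 °C: 114.65 kJ/kg
vaporisation at 61.2 °C: 247 kJ/kg
vapour 61.2→90.4 °C: 16.06 kJ/kg
Δh = 114.65 + 247 + 16.06 = 377.71 kJ/kg
Q = ṁ·Δh = 258.5 kg/min × 377.71 kJ/kg = 97639 kJ/min
|Q| = 1627.3 kW

Q = 1630 kW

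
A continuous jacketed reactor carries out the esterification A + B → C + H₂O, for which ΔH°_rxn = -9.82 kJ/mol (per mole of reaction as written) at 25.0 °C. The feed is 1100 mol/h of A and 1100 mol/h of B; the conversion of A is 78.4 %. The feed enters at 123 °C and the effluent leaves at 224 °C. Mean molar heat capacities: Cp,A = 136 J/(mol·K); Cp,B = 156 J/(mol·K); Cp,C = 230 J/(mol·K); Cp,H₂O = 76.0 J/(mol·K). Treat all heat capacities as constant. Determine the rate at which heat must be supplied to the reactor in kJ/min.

Q_in = 440 kJ/min

Extent of reaction ξ = 0.784 × 1100 = 862.4 mol/h
Reaction term: ξ·ΔH°_rxn = 862.4 × -9.82 = -8468.8 kJ/h
Sensible, feed 123→25 °C: -31478 kJ/h
Outlet flows (mol/h): A 237.6, B 237.6, C 862.4, H₂O 862.4
Sensible, products 25→224 °C: 66321 kJ/h
Q = ΔH = 26375 kJ/h = 7.3264 kW
Heat supplied = 439.58 kJ/min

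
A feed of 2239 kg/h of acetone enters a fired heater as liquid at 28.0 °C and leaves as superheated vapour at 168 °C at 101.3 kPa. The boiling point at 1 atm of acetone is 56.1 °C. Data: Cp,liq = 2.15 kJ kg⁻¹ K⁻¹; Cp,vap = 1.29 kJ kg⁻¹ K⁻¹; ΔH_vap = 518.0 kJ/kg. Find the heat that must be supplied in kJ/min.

liquid 28.0→56.1 °C: 60.415 kJ/kg
vaporisation at 56.1 °C: 518 kJ/kg
vapour 56.1→168 °C: 144.35 kJ/kg
Δh = 60.415 + 518 + 144.35 = 722.77 kJ/kg
Q = ṁ·Δh = 2239 kg/h × 722.77 kJ/kg = 1.6183e+06 kJ/h
|Q| = 449.52 kW = 26971 kJ/min

Q = 27000 kJ/min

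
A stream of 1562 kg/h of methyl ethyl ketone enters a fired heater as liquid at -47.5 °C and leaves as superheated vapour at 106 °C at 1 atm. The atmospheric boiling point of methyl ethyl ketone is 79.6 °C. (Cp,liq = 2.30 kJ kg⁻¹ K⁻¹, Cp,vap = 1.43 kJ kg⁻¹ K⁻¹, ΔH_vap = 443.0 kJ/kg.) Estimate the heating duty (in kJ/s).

Q = 335 kJ/s

liquid -47.5→79.6 °C: 292.33 kJ/kg
vaporisation at 79.6 °C: 443 kJ/kg
vapour 79.6→106 °C: 37.752 kJ/kg
Δh = 292.33 + 443 + 37.752 = 773.08 kJ/kg
Q = ṁ·Δh = 1562 kg/h × 773.08 kJ/kg = 1.2076e+06 kJ/h
|Q| = 335.43 kW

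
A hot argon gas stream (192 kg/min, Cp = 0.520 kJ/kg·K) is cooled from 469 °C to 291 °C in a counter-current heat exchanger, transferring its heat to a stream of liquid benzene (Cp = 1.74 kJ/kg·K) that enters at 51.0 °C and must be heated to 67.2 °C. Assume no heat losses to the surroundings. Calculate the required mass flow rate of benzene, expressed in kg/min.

Heat released by hot stream: Q = 192 × 0.520 × (469 − 291) = 17772 kJ/min
Energy balance on cold side (adiabatic exchanger): Q = ṁ_c·Cp_c·(T_c,out − T_c,in)
ṁ_c = 17772 / [1.74 × (67.2 − 51.0)] = 630.46 kg/min

ṁ_c = 630 kg/min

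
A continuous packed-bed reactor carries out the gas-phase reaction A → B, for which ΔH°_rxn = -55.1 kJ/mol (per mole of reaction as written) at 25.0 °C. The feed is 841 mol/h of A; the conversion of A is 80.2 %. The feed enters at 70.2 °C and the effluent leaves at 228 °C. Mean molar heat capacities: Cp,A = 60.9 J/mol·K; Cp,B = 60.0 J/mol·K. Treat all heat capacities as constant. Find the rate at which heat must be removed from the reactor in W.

Q_out = 8110 W

Extent of reaction ξ = 0.802 × 841 = 674.48 mol/h
Reaction term: ξ·ΔH°_rxn = 674.48 × -55.1 = -37164 kJ/h
Sensible, feed 70.2→25 °C: -2315 kJ/h
Outlet flows (mol/h): A 166.52, B 674.48
Sensible, products 25→228 °C: 10274 kJ/h
Q = ΔH = -29205 kJ/h = -8.1125 kW
Heat removed = 8112.5 W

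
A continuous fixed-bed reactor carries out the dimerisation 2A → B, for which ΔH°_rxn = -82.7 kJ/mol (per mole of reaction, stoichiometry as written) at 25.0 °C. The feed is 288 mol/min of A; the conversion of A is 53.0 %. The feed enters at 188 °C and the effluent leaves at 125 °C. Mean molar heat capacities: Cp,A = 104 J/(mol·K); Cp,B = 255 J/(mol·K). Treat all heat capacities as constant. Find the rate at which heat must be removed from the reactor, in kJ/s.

Extent of reaction ξ = 0.530 × 288 / 2 = 76.32 mol/min
Reaction term: ξ·ΔH°_rxn = 76.32 × -82.7 = -6311.7 kJ/min
Sensible, feed 188→25 °C: -4882.2 kJ/min
Outlet flows (mol/min): A 135.36, B 76.32
Sensible, products 25→125 °C: 3353.9 kJ/min
Q = ΔH = -7839.9 kJ/min = -130.67 kW
Heat removed = 130.67 kJ/s

Q_out = 131 kJ/s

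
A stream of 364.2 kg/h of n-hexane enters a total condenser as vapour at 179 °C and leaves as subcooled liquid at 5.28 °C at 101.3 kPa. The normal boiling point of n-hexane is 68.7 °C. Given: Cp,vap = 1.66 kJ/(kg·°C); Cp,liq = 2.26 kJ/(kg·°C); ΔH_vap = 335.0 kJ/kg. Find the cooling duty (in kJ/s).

Q_c = 66.9 kJ/s

vapour 179→68.7 °C: -183.1 kJ/kg
condensation at 68.7 °C: -335 kJ/kg
liquid 68.7→5.28 °C: -143.33 kJ/kg
Δh = -183.1 + -335 + -143.33 = -661.43 kJ/kg
Q = ṁ·Δh = 364.2 kg/h × -661.43 kJ/kg = -240890 kJ/h
|Q| = 66.914 kW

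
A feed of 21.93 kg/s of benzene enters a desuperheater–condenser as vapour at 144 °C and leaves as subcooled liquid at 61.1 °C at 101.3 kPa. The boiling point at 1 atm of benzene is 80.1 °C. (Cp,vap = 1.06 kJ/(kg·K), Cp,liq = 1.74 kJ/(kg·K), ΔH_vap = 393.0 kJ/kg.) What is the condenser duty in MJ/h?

Q_c = 39000 MJ/h

vapour 144→80.1 °C: -67.734 kJ/kg
condensation at 80.1 °C: -393 kJ/kg
liquid 80.1→61.1 °C: -33.06 kJ/kg
Δh = -67.734 + -393 + -33.06 = -493.79 kJ/kg
Q = ṁ·Δh = 21.93 kg/s × -493.79 kJ/kg = -10829 kJ/s
|Q| = 10829 kW = 38984 MJ/h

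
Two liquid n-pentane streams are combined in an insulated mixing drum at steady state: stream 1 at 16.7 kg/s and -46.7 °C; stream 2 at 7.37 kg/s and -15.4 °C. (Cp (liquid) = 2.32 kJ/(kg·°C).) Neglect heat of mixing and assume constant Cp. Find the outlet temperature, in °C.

No heat crosses the boundary, so H_out = H_in.
T_out = Σ ṁᵢCp,ᵢTᵢ / Σ ṁᵢCp,ᵢ
      = -2072.7 / 55.842 = -37.116 °C

T_out = -37.1 °C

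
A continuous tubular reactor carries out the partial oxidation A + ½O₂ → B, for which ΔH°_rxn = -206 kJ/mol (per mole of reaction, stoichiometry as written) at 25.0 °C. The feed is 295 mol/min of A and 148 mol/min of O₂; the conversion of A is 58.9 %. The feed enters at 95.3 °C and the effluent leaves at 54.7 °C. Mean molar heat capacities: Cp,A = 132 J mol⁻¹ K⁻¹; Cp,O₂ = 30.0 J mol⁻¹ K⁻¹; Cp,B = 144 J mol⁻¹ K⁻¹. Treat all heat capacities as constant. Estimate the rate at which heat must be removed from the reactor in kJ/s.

Q_out = 626 kJ/s

Extent of reaction ξ = 0.589 × 295 = 173.75 mol/min
Reaction term: ξ·ΔH°_rxn = 173.75 × -206 = -35794 kJ/min
Sensible, feed 95.3→25 °C: -3049.6 kJ/min
Outlet flows (mol/min): A 121.25, O₂ 61.123, B 173.75
Sensible, products 25→54.7 °C: 1272.9 kJ/min
Q = ΔH = -37570 kJ/min = -626.17 kW
Heat removed = 626.17 kJ/s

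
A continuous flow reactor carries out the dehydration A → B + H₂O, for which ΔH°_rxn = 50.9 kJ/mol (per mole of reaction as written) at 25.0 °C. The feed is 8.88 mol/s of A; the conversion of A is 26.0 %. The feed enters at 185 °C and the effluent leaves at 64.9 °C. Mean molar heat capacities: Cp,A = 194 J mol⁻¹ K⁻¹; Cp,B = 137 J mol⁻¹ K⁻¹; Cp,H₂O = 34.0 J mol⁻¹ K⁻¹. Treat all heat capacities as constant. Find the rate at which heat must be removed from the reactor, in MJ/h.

Extent of reaction ξ = 0.260 × 8.88 = 2.3088 mol/s
Reaction term: ξ·ΔH°_rxn = 2.3088 × 50.9 = 117.52 kJ/s
Sensible, feed 185→25 °C: -275.64 kJ/s
Outlet flows (mol/s): A 6.5712, B 2.3088, H₂O 2.3088
Sensible, products 25→64.9 °C: 66.618 kJ/s
Q = ΔH = -91.5 kJ/s = -91.5 kW
Heat removed = 329.4 MJ/h

Q_out = 329 MJ/h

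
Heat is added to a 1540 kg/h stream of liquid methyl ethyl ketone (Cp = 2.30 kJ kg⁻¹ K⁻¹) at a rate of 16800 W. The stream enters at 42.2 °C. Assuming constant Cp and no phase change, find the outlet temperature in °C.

Q = 16800 W = 60480 kJ/h
ΔT = Q/(ṁ·Cp) = 60480/(1540×2.30) = 17.075 K
T_out = 42.2 + 17.075 = 59.275 °C

T_out = 59.3 °C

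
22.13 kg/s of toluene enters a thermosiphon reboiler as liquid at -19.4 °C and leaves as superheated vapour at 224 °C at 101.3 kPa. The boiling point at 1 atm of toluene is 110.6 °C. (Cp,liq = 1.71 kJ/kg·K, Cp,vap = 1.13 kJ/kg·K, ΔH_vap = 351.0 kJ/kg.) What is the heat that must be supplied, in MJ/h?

liquid -19.4→110.6 °C: 222.3 kJ/kg
vaporisation at 110.6 °C: 351 kJ/kg
vapour 110.6→224 °C: 128.14 kJ/kg
Δh = 222.3 + 351 + 128.14 = 701.44 kJ/kg
Q = ṁ·Δh = 22.13 kg/s × 701.44 kJ/kg = 15523 kJ/s
|Q| = 15523 kW = 55882 MJ/h

Q = 55900 MJ/h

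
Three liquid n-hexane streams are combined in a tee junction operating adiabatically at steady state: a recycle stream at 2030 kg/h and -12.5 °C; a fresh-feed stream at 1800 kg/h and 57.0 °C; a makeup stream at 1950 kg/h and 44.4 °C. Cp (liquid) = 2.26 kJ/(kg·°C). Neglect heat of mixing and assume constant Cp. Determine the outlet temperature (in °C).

T_out = 28.3 °C

Adiabatic, steady state ⇒ Σ ṁᵢCp,ᵢ(T_out − Tᵢ) = 0
T_out = Σ ṁᵢCp,ᵢTᵢ / Σ ṁᵢCp,ᵢ
      = 370200 / 13063 = 28.34 °C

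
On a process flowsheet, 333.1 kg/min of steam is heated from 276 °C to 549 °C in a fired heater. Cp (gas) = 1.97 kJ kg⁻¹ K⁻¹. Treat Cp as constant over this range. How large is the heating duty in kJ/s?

Q = ṁ·Cp·ΔT = 333.1 × 1.97 × (549 − 276) = 179140 kJ/min
Converting: 179140 / 60 s = 2985.7 kW

Q = 2990 kJ/s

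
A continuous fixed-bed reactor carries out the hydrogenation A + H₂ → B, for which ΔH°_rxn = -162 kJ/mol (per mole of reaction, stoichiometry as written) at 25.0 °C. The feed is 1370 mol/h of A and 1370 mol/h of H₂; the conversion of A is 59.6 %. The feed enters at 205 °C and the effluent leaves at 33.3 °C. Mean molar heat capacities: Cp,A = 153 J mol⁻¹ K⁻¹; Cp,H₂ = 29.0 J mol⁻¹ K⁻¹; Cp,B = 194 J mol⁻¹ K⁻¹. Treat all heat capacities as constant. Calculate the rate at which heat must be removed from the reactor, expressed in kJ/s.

Extent of reaction ξ = 0.596 × 1370 = 816.52 mol/h
Reaction term: ξ·ΔH°_rxn = 816.52 × -162 = -132280 kJ/h
Sensible, feed 205→25 °C: -44881 kJ/h
Outlet flows (mol/h): A 553.48, H₂ 553.48, B 816.52
Sensible, products 25→33.3 °C: 2150.8 kJ/h
Q = ΔH = -175010 kJ/h = -48.613 kW
Heat removed = 48.613 kJ/s

Q_out = 48.6 kJ/s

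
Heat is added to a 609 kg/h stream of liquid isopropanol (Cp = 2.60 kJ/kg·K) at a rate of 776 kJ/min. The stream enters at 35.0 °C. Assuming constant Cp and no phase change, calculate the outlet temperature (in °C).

Q = 776 kJ/min = 46560 kJ/h
ΔT = Q/(ṁ·Cp) = 46560/(609×2.60) = 29.405 K
T_out = 35.0 + 29.405 = 64.405 °C

T_out = 64.4 °C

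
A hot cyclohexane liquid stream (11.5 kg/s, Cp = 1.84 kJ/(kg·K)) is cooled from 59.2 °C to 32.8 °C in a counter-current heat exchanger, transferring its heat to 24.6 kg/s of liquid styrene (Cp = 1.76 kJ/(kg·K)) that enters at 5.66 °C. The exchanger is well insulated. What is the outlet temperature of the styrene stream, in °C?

T_c,out = 18.6 °C

Heat released by hot stream: Q = 11.5 × 1.84 × (59.2 − 32.8) = 558.62 kJ/s
Energy balance on cold side (adiabatic exchanger): Q = ṁ_c·Cp_c·(T_c,out − T_c,in)
T_c,out = 5.66 + 558.62/(24.6 × 1.76) = 18.562 °C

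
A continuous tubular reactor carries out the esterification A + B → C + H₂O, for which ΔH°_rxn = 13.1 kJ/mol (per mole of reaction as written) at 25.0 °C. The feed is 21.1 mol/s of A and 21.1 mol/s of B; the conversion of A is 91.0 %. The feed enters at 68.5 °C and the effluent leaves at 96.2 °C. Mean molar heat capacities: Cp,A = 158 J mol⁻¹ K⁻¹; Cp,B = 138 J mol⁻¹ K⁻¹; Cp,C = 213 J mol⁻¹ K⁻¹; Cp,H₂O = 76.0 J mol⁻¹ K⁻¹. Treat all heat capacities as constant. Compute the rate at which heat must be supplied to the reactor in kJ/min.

Extent of reaction ξ = 0.910 × 21.1 = 19.201 mol/s
Reaction term: ξ·ΔH°_rxn = 19.201 × 13.1 = 251.53 kJ/s
Sensible, feed 68.5→25 °C: -271.68 kJ/s
Outlet flows (mol/s): A 1.899, B 1.899, C 19.201, H₂O 19.201
Sensible, products 25→96.2 °C: 435.12 kJ/s
Q = ΔH = 414.97 kJ/s = 414.97 kW
Heat supplied = 24898 kJ/min

Q_in = 24900 kJ/min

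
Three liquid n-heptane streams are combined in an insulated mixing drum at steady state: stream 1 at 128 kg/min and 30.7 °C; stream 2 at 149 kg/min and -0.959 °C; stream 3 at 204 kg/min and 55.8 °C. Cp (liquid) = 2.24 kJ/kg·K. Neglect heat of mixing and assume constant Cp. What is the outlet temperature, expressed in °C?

T_out = 31.5 °C

Energy balance with Q = 0: Σ ṁᵢCp,ᵢ(T_out − Tᵢ) = 0
Σ ṁᵢCp,ᵢTᵢ = 128×2.24×30.7 + 149×2.24×-0.959 + 204×2.24×55.8 = 33981
Σ ṁᵢCp,ᵢ = 128×2.24 + 149×2.24 + 204×2.24 = 1077.4
T_out = 33981 / 1077.4 = 31.538 °C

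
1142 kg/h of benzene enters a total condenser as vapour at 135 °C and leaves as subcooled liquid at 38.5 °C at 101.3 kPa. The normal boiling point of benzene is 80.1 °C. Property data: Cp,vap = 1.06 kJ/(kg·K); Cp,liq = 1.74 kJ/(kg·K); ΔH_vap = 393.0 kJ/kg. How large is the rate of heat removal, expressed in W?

Q_c = 166000 W

vapour 135→80.1 °C: -58.194 kJ/kg
condensation at 80.1 °C: -393 kJ/kg
liquid 80.1→38.5 °C: -72.384 kJ/kg
Δh = -58.194 + -393 + -72.384 = -523.58 kJ/kg
Q = ṁ·Δh = 1142 kg/h × -523.58 kJ/kg = -597930 kJ/h
|Q| = 166.09 kW = 166090 W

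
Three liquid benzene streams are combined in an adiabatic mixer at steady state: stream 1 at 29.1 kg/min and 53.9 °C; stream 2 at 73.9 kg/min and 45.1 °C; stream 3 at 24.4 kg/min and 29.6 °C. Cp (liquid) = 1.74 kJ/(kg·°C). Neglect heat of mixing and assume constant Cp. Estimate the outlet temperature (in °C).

Adiabatic, steady state ⇒ Σ ṁᵢCp,ᵢ(T_out − Tᵢ) = 0
Σ ṁᵢCp,ᵢTᵢ = 29.1×1.74×53.9 + 73.9×1.74×45.1 + 24.4×1.74×29.6 = 9785.1
Σ ṁᵢCp,ᵢ = 29.1×1.74 + 73.9×1.74 + 24.4×1.74 = 221.68
T_out = 9785.1 / 221.68 = 44.141 °C

T_out = 44.1 °C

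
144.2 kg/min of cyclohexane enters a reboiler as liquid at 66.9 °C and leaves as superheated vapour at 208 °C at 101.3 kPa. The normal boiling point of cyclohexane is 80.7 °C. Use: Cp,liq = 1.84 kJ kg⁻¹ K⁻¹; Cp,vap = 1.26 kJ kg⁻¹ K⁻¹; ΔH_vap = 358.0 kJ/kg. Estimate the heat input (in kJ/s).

liquid 66.9→80.7 °C: 25.392 kJ/kg
vaporisation at 80.7 °C: 358 kJ/kg
vapour 80.7→208 °C: 160.4 kJ/kg
Δh = 25.392 + 358 + 160.4 = 543.79 kJ/kg
Q = ṁ·Δh = 144.2 kg/min × 543.79 kJ/kg = 78415 kJ/min
|Q| = 1306.9 kW

Q = 1310 kJ/s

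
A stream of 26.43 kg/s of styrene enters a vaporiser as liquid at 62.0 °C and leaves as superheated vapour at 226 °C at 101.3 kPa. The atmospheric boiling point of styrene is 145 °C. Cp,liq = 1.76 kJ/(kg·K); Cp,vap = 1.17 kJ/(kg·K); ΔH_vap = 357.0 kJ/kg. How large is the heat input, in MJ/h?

liquid 62.0→145 °C: 146.08 kJ/kg
vaporisation at 145 °C: 357 kJ/kg
vapour 145→226 °C: 94.77 kJ/kg
Δh = 146.08 + 357 + 94.77 = 597.85 kJ/kg
Q = ṁ·Δh = 26.43 kg/s × 597.85 kJ/kg = 15801 kJ/s
|Q| = 15801 kW = 56884 MJ/h

Q = 56900 MJ/h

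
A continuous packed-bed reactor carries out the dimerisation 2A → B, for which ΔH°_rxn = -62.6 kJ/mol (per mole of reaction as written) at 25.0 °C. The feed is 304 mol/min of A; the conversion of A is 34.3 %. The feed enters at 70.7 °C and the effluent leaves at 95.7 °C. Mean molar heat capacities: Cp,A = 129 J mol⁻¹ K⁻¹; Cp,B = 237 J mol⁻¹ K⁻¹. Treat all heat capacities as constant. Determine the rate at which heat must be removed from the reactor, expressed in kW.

Q_out = 39.3 kW

Extent of reaction ξ = 0.343 × 304 / 2 = 52.136 mol/min
Reaction term: ξ·ΔH°_rxn = 52.136 × -62.6 = -3263.7 kJ/min
Sensible, feed 70.7→25 °C: -1792.2 kJ/min
Outlet flows (mol/min): A 199.73, B 52.136
Sensible, products 25→95.7 °C: 2695.2 kJ/min
Q = ΔH = -2360.7 kJ/min = -39.345 kW
Heat removed = 39.345 kW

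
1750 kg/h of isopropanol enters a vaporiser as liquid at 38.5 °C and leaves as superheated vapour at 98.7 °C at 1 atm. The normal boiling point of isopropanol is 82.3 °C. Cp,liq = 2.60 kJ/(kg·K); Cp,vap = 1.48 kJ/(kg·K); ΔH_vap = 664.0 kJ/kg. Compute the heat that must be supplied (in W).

liquid 38.5→82.3 °C: 113.88 kJ/kg
vaporisation at 82.3 °C: 664 kJ/kg
vapour 82.3→98.7 °C: 24.272 kJ/kg
Δh = 113.88 + 664 + 24.272 = 802.15 kJ/kg
Q = ṁ·Δh = 1750 kg/h × 802.15 kJ/kg = 1.4038e+06 kJ/h
|Q| = 389.94 kW = 389940 W

Q = 390000 W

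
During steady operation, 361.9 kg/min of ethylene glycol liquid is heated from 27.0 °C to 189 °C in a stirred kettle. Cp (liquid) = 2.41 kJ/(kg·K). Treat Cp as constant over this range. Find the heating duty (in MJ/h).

Q = ṁ·Cp·ΔT = 361.9 × 2.41 × (189 − 27.0) = 141290 kJ/min
Converting: 141290 / 60 s = 2354.9 kW
Heating duty = 8477.6 MJ/h

Q = 8480 MJ/h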